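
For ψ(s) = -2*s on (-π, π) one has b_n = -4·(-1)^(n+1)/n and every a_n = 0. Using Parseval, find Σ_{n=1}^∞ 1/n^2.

Parseval: Σ b_n^2 = (1/π) ∫_{-π}^{π} ψ(s)^2 ds = 8*pi**2/3.
Σ b_n^2 = Σ 16/n^2, so Σ 1/n^2 = (8*pi**2/3)/16 = pi**2/6.

pi**2/6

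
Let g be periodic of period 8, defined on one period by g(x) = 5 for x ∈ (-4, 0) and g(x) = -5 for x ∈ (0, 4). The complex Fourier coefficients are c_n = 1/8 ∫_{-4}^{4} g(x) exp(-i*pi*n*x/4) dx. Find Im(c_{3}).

10/(3*pi)

Since g is real-valued, Im(c_{3}) = -1/8 ∫_{-4}^{4} g(x) sin(3*pi*x/4) dx = -b_{3}/2.
g is odd and sin(3*pi*x/4) is odd, so the integrand is even: ∫_{-4}^{4} g(x) sin(3*pi*x/4) dx = 2∫_0^{4} g(x) sin(3*pi*x/4) dx.
Directly, an antiderivative of (-5) sin(3*pi*x/4) is 20*cos(3*pi*x/4)/(3*pi); evaluating from 0 to 4: ∫_{0}^{4} (-5) sin(3*pi*x/4) dx = (-20/(3*pi)) - (20/(3*pi)) = -40/(3*pi).
So ∫_{-4}^{4} g(x) sin(3*pi*x/4) dx = -80/(3*pi).
Hence Im(c_{3}) = (-1/8)·(-80/(3*pi)) = 10/(3*pi).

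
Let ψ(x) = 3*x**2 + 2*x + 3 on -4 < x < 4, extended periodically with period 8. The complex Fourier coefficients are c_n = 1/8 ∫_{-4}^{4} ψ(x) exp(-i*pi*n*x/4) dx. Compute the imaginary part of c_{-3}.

8/(3*pi)

Since ψ is real-valued, Im(c_{-3}) = -1/8 ∫_{-4}^{4} ψ(x) sin(-3*pi*x/4) dx = b_{3}/2.
Integrating by parts twice (tabular method), an antiderivative of (3*x**2 + 2*x + 3) sin(-3*pi*x/4) is 4*x**2*cos(3*pi*x/4)/pi - 32*x*sin(3*pi*x/4)/(3*pi**2) + 8*x*cos(3*pi*x/4)/(3*pi) - 32*sin(3*pi*x/4)/(9*pi**2) - 128*cos(3*pi*x/4)/(9*pi**3) + 4*cos(3*pi*x/4)/pi; evaluating from -4 to 4: ∫_{-4}^{4} (3*x**2 + 2*x + 3) sin(-3*pi*x/4) dx = (4*(32 - 177*pi**2)/(9*pi**3)) - (4*(32 - 129*pi**2)/(9*pi**3)) = -64/(3*pi).
Hence Im(c_{-3}) = (-1/8)·(-64/(3*pi)) = 8/(3*pi).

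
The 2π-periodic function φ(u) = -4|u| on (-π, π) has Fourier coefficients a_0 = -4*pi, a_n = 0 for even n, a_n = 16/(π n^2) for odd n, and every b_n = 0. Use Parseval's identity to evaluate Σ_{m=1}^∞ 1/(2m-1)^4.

Parseval: a_0^2/2 + Σ a_n^2 = (1/π) ∫_{-π}^{π} φ(u)^2 du = 32*pi**2/3.
Subtract a_0^2/2 = 8*pi**2: Σ a_n^2 = 8*pi**2/3.
Only odd n contribute, with a_n^2 = 256/(π^2 n^4), so Σ_{m≥1} 1/(2m-1)^4 = π^2·(8*pi**2/3)/256 = pi**4/96.

pi**4/96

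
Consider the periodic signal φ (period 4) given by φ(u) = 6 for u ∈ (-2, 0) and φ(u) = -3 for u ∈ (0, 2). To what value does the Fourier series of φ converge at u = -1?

6

φ is continuous at u = -1 with value 6, so the series converges to 6 there.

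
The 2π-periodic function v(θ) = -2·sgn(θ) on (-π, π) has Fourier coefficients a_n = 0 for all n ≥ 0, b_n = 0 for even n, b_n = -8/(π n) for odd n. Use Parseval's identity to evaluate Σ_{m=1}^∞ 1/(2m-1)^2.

pi**2/8

Parseval: Σ b_n^2 = (1/π) ∫_{-π}^{π} v(θ)^2 dθ = 8.
Only odd n contribute, with b_n^2 = 64/(π^2 n^2), so Σ_{m≥1} 1/(2m-1)^2 = π^2·(8)/64 = pi**2/8.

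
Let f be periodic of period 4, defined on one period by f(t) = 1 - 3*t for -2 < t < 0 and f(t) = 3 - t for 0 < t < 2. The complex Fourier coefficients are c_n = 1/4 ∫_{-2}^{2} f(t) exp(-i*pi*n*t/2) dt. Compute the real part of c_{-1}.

-4/pi**2

Since f is real-valued, Re(c_{-1}) = 1/4 ∫_{-2}^{2} f(t) cos(-pi*t/2) dt = a_{1}/2.
Split the integral at the breakpoints.
Integrating by parts (boundary term plus one more integral), an antiderivative of (1 - 3*t) cos(-pi*t/2) is -6*t*sin(pi*t/2)/pi + 2*sin(pi*t/2)/pi - 12*cos(pi*t/2)/pi**2; evaluating from -2 to 0: ∫_{-2}^{0} (1 - 3*t) cos(-pi*t/2) dt = (-12/pi**2) - (12/pi**2) = -24/pi**2.
Integrating by parts (boundary term plus one more integral), an antiderivative of (3 - t) cos(-pi*t/2) is -2*t*sin(pi*t/2)/pi + 6*sin(pi*t/2)/pi - 4*cos(pi*t/2)/pi**2; evaluating from 0 to 2: ∫_{0}^{2} (3 - t) cos(-pi*t/2) dt = (4/pi**2) - (-4/pi**2) = 8/pi**2.
So ∫_{-2}^{2} f(t) cos(-pi*t/2) dt = -16/pi**2.
Hence Re(c_{-1}) = (1/4)·(-16/pi**2) = -4/pi**2.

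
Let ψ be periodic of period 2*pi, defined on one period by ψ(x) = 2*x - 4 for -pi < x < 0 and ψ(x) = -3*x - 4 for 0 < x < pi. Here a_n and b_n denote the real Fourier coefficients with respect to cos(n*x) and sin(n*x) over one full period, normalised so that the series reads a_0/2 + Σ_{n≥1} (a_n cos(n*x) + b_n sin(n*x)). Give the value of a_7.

10/(49*pi)

a_7 = 1/pi ∫_{-pi}^{pi} ψ(x) cos(7*x) dx.
Split the integral at the breakpoints.
Integrating by parts (boundary term plus one more integral), an antiderivative of (2*x - 4) cos(7*x) is 2*x*sin(7*x)/7 - 4*sin(7*x)/7 + 2*cos(7*x)/49; evaluating from -pi to 0: ∫_{-pi}^{0} (2*x - 4) cos(7*x) dx = (2/49) - (-2/49) = 4/49.
Integrating by parts (boundary term plus one more integral), an antiderivative of (-3*x - 4) cos(7*x) is -3*x*sin(7*x)/7 - 4*sin(7*x)/7 - 3*cos(7*x)/49; evaluating from 0 to pi: ∫_{0}^{pi} (-3*x - 4) cos(7*x) dx = (3/49) - (-3/49) = 6/49.
Summing the pieces and multiplying by (1/pi) gives a_7 = 10/(49*pi).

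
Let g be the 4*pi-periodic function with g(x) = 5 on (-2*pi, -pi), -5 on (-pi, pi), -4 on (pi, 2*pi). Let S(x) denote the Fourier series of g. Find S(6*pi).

x = 6*pi differs from x = -2*pi by 2 full period(s), and the series is 4*pi-periodic.
At x = -2*pi the one-sided limits are g(-2*pi^-) = -4 and g(-2*pi^+) = 5.
By Dirichlet's theorem the series converges to their average, [(-4) + (5)]/2 = 1/2.

1/2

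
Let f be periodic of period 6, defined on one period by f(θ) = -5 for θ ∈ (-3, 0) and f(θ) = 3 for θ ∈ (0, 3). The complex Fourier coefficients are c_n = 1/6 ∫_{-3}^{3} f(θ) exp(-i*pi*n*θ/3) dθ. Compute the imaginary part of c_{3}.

-8/(3*pi)

Since f is real-valued, Im(c_{3}) = -1/6 ∫_{-3}^{3} f(θ) sin(pi*θ) dθ = -b_{3}/2.
Split the integral at the breakpoints.
Directly, an antiderivative of (-5) sin(pi*θ) is 5*cos(pi*θ)/pi; evaluating from -3 to 0: ∫_{-3}^{0} (-5) sin(pi*θ) dθ = (5/pi) - (-5/pi) = 10/pi.
Directly, an antiderivative of (3) sin(pi*θ) is -3*cos(pi*θ)/pi; evaluating from 0 to 3: ∫_{0}^{3} (3) sin(pi*θ) dθ = (3/pi) - (-3/pi) = 6/pi.
So ∫_{-3}^{3} f(θ) sin(pi*θ) dθ = 16/pi.
Hence Im(c_{3}) = (-1/6)·(16/pi) = -8/(3*pi).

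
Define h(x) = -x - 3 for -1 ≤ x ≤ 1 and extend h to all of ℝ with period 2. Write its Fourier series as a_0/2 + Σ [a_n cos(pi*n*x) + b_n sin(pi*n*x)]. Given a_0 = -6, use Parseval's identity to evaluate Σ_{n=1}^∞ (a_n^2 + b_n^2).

Parseval: a_0^2/2 + Σ_{n≥1} (a_n^2+b_n^2) = ∫_{-1}^{1} h(x)^2 dx = 56/3.
Subtract a_0^2/2 = 18: Σ (a_n^2+b_n^2) = 2/3.

2/3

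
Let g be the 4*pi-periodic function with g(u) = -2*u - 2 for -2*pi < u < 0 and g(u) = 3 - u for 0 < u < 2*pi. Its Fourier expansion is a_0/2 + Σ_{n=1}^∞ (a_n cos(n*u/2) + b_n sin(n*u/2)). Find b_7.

b_7 = (1/(2*pi)) ∫_{-2*pi}^{2*pi} g(u) sin(7*u/2) du.
Split the integral at the breakpoints.
Integrating by parts (boundary term plus one more integral), an antiderivative of (-2*u - 2) sin(7*u/2) is 4*u*cos(7*u/2)/7 - 8*sin(7*u/2)/49 + 4*cos(7*u/2)/7; evaluating from -2*pi to 0: ∫_{-2*pi}^{0} (-2*u - 2) sin(7*u/2) du = (4/7) - (-4/7 + 8*pi/7) = 8/7 - 8*pi/7.
Integrating by parts (boundary term plus one more integral), an antiderivative of (3 - u) sin(7*u/2) is 2*u*cos(7*u/2)/7 - 4*sin(7*u/2)/49 - 6*cos(7*u/2)/7; evaluating from 0 to 2*pi: ∫_{0}^{2*pi} (3 - u) sin(7*u/2) du = (6/7 - 4*pi/7) - (-6/7) = 12/7 - 4*pi/7.
Summing the pieces and multiplying by (1/(2*pi)) gives b_7 = 2*(5 - 3*pi)/(7*pi).

2*(5 - 3*pi)/(7*pi)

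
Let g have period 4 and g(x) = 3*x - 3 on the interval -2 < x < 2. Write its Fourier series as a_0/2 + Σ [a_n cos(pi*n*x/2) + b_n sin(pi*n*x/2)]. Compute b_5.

12/(5*pi)

b_5 = 1/2 ∫_{-2}^{2} g(x) sin(5*pi*x/2) dx.
Integrating by parts (boundary term plus one more integral), an antiderivative of (3*x - 3) sin(5*pi*x/2) is -6*x*cos(5*pi*x/2)/(5*pi) + 12*sin(5*pi*x/2)/(25*pi**2) + 6*cos(5*pi*x/2)/(5*pi); evaluating from -2 to 2: ∫_{-2}^{2} (3*x - 3) sin(5*pi*x/2) dx = (6/(5*pi)) - (-18/(5*pi)) = 24/(5*pi).
Hence b_5 = (1/2)·(24/(5*pi)) = 12/(5*pi).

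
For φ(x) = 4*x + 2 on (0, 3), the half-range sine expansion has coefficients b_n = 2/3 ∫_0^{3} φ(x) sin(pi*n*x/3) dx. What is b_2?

-12/pi

b_2 = 2/3 ∫_0^{3} (4*x + 2) sin(2*pi*x/3) dx.
Integrating by parts (boundary term plus one more integral), an antiderivative of (4*x + 2) sin(2*pi*x/3) is -6*x*cos(2*pi*x/3)/pi + 9*sin(2*pi*x/3)/pi**2 - 3*cos(2*pi*x/3)/pi; evaluating from 0 to 3: ∫_{0}^{3} (4*x + 2) sin(2*pi*x/3) dx = (-21/pi) - (-3/pi) = -18/pi.
Hence b_2 = (2/3)·(-18/pi) = -12/pi.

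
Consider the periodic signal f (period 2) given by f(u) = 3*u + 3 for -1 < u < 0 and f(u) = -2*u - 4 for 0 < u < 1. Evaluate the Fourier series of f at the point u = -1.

-3

u = -1 differs from u = 1 by -1 full period(s), and the series is 2-periodic.
At u = 1 the one-sided limits are f(1^-) = -6 and f(1^+) = 0.
By Dirichlet's theorem the series converges to their average, [(-6) + (0)]/2 = -3.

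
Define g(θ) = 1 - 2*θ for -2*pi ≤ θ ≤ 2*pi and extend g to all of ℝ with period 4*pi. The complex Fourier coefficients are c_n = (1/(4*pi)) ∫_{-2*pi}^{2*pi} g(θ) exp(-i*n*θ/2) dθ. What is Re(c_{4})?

0

Since g is real-valued, Re(c_{4}) = (1/(4*pi)) ∫_{-2*pi}^{2*pi} g(θ) cos(2*θ) dθ = a_{4}/2.
Integrating by parts (boundary term plus one more integral), an antiderivative of (1 - 2*θ) cos(2*θ) is -θ*sin(2*θ) + sin(2*θ)/2 - cos(2*θ)/2; evaluating from -2*pi to 2*pi: ∫_{-2*pi}^{2*pi} (1 - 2*θ) cos(2*θ) dθ = (-1/2) - (-1/2) = 0.
Hence Re(c_{4}) = (1/(4*pi))·(0) = 0.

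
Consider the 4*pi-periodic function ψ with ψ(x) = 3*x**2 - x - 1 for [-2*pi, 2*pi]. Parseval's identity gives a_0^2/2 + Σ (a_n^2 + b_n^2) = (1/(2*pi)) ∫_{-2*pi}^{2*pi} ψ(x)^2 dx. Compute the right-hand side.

(1/(2*pi)) ∫_{-2*pi}^{2*pi} ψ(x)^2 dx = (1/(2*pi)) · (4*pi*(-100*pi**2 + 15 + 432*pi**4)/15) = -40*pi**2/3 + 2 + 288*pi**4/5.

-40*pi**2/3 + 2 + 288*pi**4/5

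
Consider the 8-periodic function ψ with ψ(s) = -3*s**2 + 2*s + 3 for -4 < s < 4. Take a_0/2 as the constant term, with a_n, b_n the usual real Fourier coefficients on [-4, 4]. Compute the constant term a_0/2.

a_0 = 1/4 ∫_{-4}^{4} ψ(s) ds = 1/4 · (-104) = -26.
So the constant term a_0/2 = -13.

-13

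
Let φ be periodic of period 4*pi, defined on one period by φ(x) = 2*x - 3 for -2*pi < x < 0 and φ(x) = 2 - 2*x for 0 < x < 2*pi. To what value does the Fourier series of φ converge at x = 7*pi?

x = 7*pi differs from x = -pi by 2 full period(s), and the series is 4*pi-periodic.
φ is continuous at x = -pi with value -2*pi - 3, so the series converges to -2*pi - 3 there.

-2*pi - 3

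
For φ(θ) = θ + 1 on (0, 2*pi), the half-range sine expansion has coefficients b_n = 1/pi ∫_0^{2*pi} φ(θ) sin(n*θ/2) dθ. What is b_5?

4*(1 + pi)/(5*pi)

b_5 = 1/pi ∫_0^{2*pi} (θ + 1) sin(5*θ/2) dθ.
Integrating by parts (boundary term plus one more integral), an antiderivative of (θ + 1) sin(5*θ/2) is -2*θ*cos(5*θ/2)/5 + 4*sin(5*θ/2)/25 - 2*cos(5*θ/2)/5; evaluating from 0 to 2*pi: ∫_{0}^{2*pi} (θ + 1) sin(5*θ/2) dθ = (2/5 + 4*pi/5) - (-2/5) = 4/5 + 4*pi/5.
Hence b_5 = (1/pi)·(4/5 + 4*pi/5) = 4*(1 + pi)/(5*pi).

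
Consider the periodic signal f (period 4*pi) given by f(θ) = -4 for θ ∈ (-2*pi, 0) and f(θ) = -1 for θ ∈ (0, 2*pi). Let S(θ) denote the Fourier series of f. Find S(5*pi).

θ = 5*pi differs from θ = pi by 1 full period(s), and the series is 4*pi-periodic.
f is continuous at θ = pi with value -1, so the series converges to -1 there.

-1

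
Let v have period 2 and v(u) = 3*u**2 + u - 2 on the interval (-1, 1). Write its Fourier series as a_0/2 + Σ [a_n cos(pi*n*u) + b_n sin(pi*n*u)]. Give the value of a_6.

1/(3*pi**2)

a_6 = ∫_{-1}^{1} v(u) cos(6*pi*u) du.
Integrating by parts twice (tabular method), an antiderivative of (3*u**2 + u - 2) cos(6*pi*u) is u**2*sin(6*pi*u)/(2*pi) + u*sin(6*pi*u)/(6*pi) + u*cos(6*pi*u)/(6*pi**2) - sin(6*pi*u)/(3*pi) - sin(6*pi*u)/(36*pi**3) + cos(6*pi*u)/(36*pi**2); evaluating from -1 to 1: ∫_{-1}^{1} (3*u**2 + u - 2) cos(6*pi*u) du = (7/(36*pi**2)) - (-5/(36*pi**2)) = 1/(3*pi**2).
Hence a_6 = 1/(3*pi**2).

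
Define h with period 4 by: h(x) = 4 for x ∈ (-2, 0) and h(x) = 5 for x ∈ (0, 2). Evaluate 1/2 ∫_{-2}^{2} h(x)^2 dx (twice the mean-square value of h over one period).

41

1/2 ∫_{-2}^{2} h(x)^2 dx = 1/2 · (82) = 41.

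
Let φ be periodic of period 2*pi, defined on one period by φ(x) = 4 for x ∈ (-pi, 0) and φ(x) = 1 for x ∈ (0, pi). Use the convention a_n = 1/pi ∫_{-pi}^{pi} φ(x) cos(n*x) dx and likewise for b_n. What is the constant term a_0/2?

5/2

a_0 = 1/pi ∫_{-pi}^{pi} φ(x) dx = 1/pi · (5*pi) = 5.
So the constant term a_0/2 = 5/2.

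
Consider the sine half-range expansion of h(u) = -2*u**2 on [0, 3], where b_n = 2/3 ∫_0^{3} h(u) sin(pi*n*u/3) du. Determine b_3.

b_3 = 2/3 ∫_0^{3} (-2*u**2) sin(pi*u) du.
Integrating by parts twice (tabular method), an antiderivative of (-2*u**2) sin(pi*u) is 2*u**2*cos(pi*u)/pi - 4*u*sin(pi*u)/pi**2 - 4*cos(pi*u)/pi**3; evaluating from 0 to 3: ∫_{0}^{3} (-2*u**2) sin(pi*u) du = (-18/pi + 4/pi**3) - (-4/pi**3) = -18/pi + 8/pi**3.
Hence b_3 = (2/3)·(-18/pi + 8/pi**3) = -12/pi + 16/(3*pi**3).

-12/pi + 16/(3*pi**3)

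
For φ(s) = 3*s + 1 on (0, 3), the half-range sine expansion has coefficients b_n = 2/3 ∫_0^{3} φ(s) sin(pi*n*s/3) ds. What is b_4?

-9/(2*pi)

b_4 = 2/3 ∫_0^{3} (3*s + 1) sin(4*pi*s/3) ds.
Integrating by parts (boundary term plus one more integral), an antiderivative of (3*s + 1) sin(4*pi*s/3) is -9*s*cos(4*pi*s/3)/(4*pi) + 27*sin(4*pi*s/3)/(16*pi**2) - 3*cos(4*pi*s/3)/(4*pi); evaluating from 0 to 3: ∫_{0}^{3} (3*s + 1) sin(4*pi*s/3) ds = (-15/(2*pi)) - (-3/(4*pi)) = -27/(4*pi).
Hence b_4 = (2/3)·(-27/(4*pi)) = -9/(2*pi).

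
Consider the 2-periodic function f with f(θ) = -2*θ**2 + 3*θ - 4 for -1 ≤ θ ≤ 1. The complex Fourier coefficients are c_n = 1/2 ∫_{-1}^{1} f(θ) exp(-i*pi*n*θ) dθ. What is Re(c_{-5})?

4/(25*pi**2)

Since f is real-valued, Re(c_{-5}) = 1/2 ∫_{-1}^{1} f(θ) cos(-5*pi*θ) dθ = a_{5}/2.
Integrating by parts twice (tabular method), an antiderivative of (-2*θ**2 + 3*θ - 4) cos(-5*pi*θ) is -2*θ**2*sin(5*pi*θ)/(5*pi) + 3*θ*sin(5*pi*θ)/(5*pi) - 4*θ*cos(5*pi*θ)/(25*pi**2) - 4*sin(5*pi*θ)/(5*pi) + 4*sin(5*pi*θ)/(125*pi**3) + 3*cos(5*pi*θ)/(25*pi**2); evaluating from -1 to 1: ∫_{-1}^{1} (-2*θ**2 + 3*θ - 4) cos(-5*pi*θ) dθ = (1/(25*pi**2)) - (-7/(25*pi**2)) = 8/(25*pi**2).
Hence Re(c_{-5}) = (1/2)·(8/(25*pi**2)) = 4/(25*pi**2).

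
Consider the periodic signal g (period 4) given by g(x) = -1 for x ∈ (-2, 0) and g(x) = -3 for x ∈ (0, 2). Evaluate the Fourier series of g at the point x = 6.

-2

x = 6 differs from x = -2 by 2 full period(s), and the series is 4-periodic.
At x = -2 the one-sided limits are g(-2^-) = -3 and g(-2^+) = -1.
By Dirichlet's theorem the series converges to their average, [(-3) + (-1)]/2 = -2.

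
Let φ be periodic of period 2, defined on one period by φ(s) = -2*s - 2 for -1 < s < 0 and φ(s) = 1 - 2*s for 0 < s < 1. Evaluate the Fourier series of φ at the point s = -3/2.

s = -3/2 differs from s = 1/2 by -1 full period(s), and the series is 2-periodic.
φ is continuous at s = 1/2 with value 0, so the series converges to 0 there.

0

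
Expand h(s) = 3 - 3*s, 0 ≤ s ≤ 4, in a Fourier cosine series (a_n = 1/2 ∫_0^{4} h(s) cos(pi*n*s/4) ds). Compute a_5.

a_5 = 1/2 ∫_0^{4} (3 - 3*s) cos(5*pi*s/4) ds.
Integrating by parts (boundary term plus one more integral), an antiderivative of (3 - 3*s) cos(5*pi*s/4) is -12*s*sin(5*pi*s/4)/(5*pi) + 12*sin(5*pi*s/4)/(5*pi) - 48*cos(5*pi*s/4)/(25*pi**2); evaluating from 0 to 4: ∫_{0}^{4} (3 - 3*s) cos(5*pi*s/4) ds = (48/(25*pi**2)) - (-48/(25*pi**2)) = 96/(25*pi**2).
Hence a_5 = (1/2)·(96/(25*pi**2)) = 48/(25*pi**2).

48/(25*pi**2)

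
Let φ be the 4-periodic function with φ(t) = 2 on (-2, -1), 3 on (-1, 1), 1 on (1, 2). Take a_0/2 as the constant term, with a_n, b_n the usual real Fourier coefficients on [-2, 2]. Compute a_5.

3/(5*pi)

a_5 = 1/2 ∫_{-2}^{2} φ(t) cos(5*pi*t/2) dt.
Split the integral at the breakpoints.
Directly, an antiderivative of (2) cos(5*pi*t/2) is 4*sin(5*pi*t/2)/(5*pi); evaluating from -2 to -1: ∫_{-2}^{-1} (2) cos(5*pi*t/2) dt = (-4/(5*pi)) - (0) = -4/(5*pi).
Directly, an antiderivative of (3) cos(5*pi*t/2) is 6*sin(5*pi*t/2)/(5*pi); evaluating from -1 to 1: ∫_{-1}^{1} (3) cos(5*pi*t/2) dt = (6/(5*pi)) - (-6/(5*pi)) = 12/(5*pi).
Directly, an antiderivative of (1) cos(5*pi*t/2) is 2*sin(5*pi*t/2)/(5*pi); evaluating from 1 to 2: ∫_{1}^{2} (1) cos(5*pi*t/2) dt = (0) - (2/(5*pi)) = -2/(5*pi).
Summing the pieces and multiplying by (1/2) gives a_5 = 3/(5*pi).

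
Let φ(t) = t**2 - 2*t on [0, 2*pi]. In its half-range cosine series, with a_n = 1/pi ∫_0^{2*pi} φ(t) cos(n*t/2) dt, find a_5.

16*(1 - pi)/(25*pi)

a_5 = 1/pi ∫_0^{2*pi} (t**2 - 2*t) cos(5*t/2) dt.
Integrating by parts twice (tabular method), an antiderivative of (t**2 - 2*t) cos(5*t/2) is 2*t**2*sin(5*t/2)/5 - 4*t*sin(5*t/2)/5 + 8*t*cos(5*t/2)/25 - 16*sin(5*t/2)/125 - 8*cos(5*t/2)/25; evaluating from 0 to 2*pi: ∫_{0}^{2*pi} (t**2 - 2*t) cos(5*t/2) dt = (8/25 - 16*pi/25) - (-8/25) = 16/25 - 16*pi/25.
Hence a_5 = (1/pi)·(16/25 - 16*pi/25) = 16*(1 - pi)/(25*pi).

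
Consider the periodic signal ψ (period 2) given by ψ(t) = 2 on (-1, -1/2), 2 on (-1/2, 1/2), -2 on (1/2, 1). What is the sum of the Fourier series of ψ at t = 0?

2

ψ is continuous at t = 0 with value 2, so the series converges to 2 there.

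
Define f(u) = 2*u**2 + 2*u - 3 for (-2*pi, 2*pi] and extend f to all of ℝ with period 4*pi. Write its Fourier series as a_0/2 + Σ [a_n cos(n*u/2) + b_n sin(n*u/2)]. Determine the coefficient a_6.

8/9

a_6 = (1/(2*pi)) ∫_{-2*pi}^{2*pi} f(u) cos(3*u) du.
Integrating by parts twice (tabular method), an antiderivative of (2*u**2 + 2*u - 3) cos(3*u) is 2*u**2*sin(3*u)/3 + 2*u*sin(3*u)/3 + 4*u*cos(3*u)/9 - 31*sin(3*u)/27 + 2*cos(3*u)/9; evaluating from -2*pi to 2*pi: ∫_{-2*pi}^{2*pi} (2*u**2 + 2*u - 3) cos(3*u) du = (2/9 + 8*pi/9) - (2/9 - 8*pi/9) = 16*pi/9.
Hence a_6 = (1/(2*pi))·(16*pi/9) = 8/9.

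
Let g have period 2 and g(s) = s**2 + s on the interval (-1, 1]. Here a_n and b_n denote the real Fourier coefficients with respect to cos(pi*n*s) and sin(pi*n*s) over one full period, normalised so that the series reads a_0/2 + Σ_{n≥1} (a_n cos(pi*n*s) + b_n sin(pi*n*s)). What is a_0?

a_0 = ∫_{-1}^{1} g(s) ds = 2/3.

2/3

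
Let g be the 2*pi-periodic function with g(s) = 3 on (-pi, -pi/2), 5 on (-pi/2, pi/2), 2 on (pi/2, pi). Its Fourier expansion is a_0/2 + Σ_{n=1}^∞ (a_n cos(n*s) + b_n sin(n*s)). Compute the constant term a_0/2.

a_0 = 1/pi ∫_{-pi}^{pi} g(s) ds = 1/pi · (15*pi/2) = 15/2.
So the constant term a_0/2 = 15/4.

15/4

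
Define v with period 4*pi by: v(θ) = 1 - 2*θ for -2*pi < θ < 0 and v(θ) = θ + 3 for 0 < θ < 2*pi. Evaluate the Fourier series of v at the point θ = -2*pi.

2 + 3*pi

At θ = -2*pi the one-sided limits are v(-2*pi^-) = 3 + 2*pi and v(-2*pi^+) = 1 + 4*pi.
By Dirichlet's theorem the series converges to their average, [(3 + 2*pi) + (1 + 4*pi)]/2 = 2 + 3*pi.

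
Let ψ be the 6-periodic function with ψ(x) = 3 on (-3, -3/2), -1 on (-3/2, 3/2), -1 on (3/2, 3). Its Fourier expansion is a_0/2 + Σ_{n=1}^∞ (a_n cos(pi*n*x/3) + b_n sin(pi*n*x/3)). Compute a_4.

a_4 = 1/3 ∫_{-3}^{3} ψ(x) cos(4*pi*x/3) dx.
Split the integral at the breakpoints.
Directly, an antiderivative of (3) cos(4*pi*x/3) is 9*sin(4*pi*x/3)/(4*pi); evaluating from -3 to -3/2: ∫_{-3}^{-3/2} (3) cos(4*pi*x/3) dx = (0) - (0) = 0.
Directly, an antiderivative of (-1) cos(4*pi*x/3) is -3*sin(4*pi*x/3)/(4*pi); evaluating from -3/2 to 3/2: ∫_{-3/2}^{3/2} (-1) cos(4*pi*x/3) dx = (0) - (0) = 0.
Directly, an antiderivative of (-1) cos(4*pi*x/3) is -3*sin(4*pi*x/3)/(4*pi); evaluating from 3/2 to 3: ∫_{3/2}^{3} (-1) cos(4*pi*x/3) dx = (0) - (0) = 0.
Summing the pieces and multiplying by (1/3) gives a_4 = 0.

0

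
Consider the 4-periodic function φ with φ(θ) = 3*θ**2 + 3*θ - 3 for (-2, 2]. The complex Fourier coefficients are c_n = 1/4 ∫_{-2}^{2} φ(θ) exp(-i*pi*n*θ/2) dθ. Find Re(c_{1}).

-24/pi**2

Since φ is real-valued, Re(c_{1}) = 1/4 ∫_{-2}^{2} φ(θ) cos(pi*θ/2) dθ = a_{1}/2.
Integrating by parts twice (tabular method), an antiderivative of (3*θ**2 + 3*θ - 3) cos(pi*θ/2) is 6*θ**2*sin(pi*θ/2)/pi + 6*θ*sin(pi*θ/2)/pi + 24*θ*cos(pi*θ/2)/pi**2 - 6*sin(pi*θ/2)/pi - 48*sin(pi*θ/2)/pi**3 + 12*cos(pi*θ/2)/pi**2; evaluating from -2 to 2: ∫_{-2}^{2} (3*θ**2 + 3*θ - 3) cos(pi*θ/2) dθ = (-60/pi**2) - (36/pi**2) = -96/pi**2.
Hence Re(c_{1}) = (1/4)·(-96/pi**2) = -24/pi**2.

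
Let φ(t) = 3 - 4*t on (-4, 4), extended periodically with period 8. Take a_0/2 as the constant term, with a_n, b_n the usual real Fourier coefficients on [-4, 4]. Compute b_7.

-32/(7*pi)

b_7 = 1/4 ∫_{-4}^{4} φ(t) sin(7*pi*t/4) dt.
Integrating by parts (boundary term plus one more integral), an antiderivative of (3 - 4*t) sin(7*pi*t/4) is 16*t*cos(7*pi*t/4)/(7*pi) - 64*sin(7*pi*t/4)/(49*pi**2) - 12*cos(7*pi*t/4)/(7*pi); evaluating from -4 to 4: ∫_{-4}^{4} (3 - 4*t) sin(7*pi*t/4) dt = (-52/(7*pi)) - (76/(7*pi)) = -128/(7*pi).
Hence b_7 = (1/4)·(-128/(7*pi)) = -32/(7*pi).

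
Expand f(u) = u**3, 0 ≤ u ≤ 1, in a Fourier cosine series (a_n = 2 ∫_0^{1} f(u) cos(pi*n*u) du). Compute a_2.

3/(2*pi**2)

a_2 = 2 ∫_0^{1} (u**3) cos(2*pi*u) du.
Integrating by parts three times (tabular method), an antiderivative of (u**3) cos(2*pi*u) is u**3*sin(2*pi*u)/(2*pi) + 3*u**2*cos(2*pi*u)/(4*pi**2) - 3*u*sin(2*pi*u)/(4*pi**3) - 3*cos(2*pi*u)/(8*pi**4); evaluating from 0 to 1: ∫_{0}^{1} (u**3) cos(2*pi*u) du = (3*(-1 + 2*pi**2)/(8*pi**4)) - (-3/(8*pi**4)) = 3/(4*pi**2).
Hence a_2 = 2·(3/(4*pi**2)) = 3/(2*pi**2).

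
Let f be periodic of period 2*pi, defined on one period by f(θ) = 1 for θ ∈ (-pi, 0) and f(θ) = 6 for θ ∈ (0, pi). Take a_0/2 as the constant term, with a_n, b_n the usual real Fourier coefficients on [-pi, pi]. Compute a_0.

7

a_0 = 1/pi ∫_{-pi}^{pi} f(θ) dθ = 1/pi · (7*pi) = 7.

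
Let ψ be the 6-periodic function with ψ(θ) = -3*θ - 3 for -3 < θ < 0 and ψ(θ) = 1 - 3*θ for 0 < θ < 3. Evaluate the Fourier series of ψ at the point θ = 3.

θ = 3 differs from θ = -3 by 1 full period(s), and the series is 6-periodic.
At θ = -3 the one-sided limits are ψ(-3^-) = -8 and ψ(-3^+) = 6.
By Dirichlet's theorem the series converges to their average, [(-8) + (6)]/2 = -1.

-1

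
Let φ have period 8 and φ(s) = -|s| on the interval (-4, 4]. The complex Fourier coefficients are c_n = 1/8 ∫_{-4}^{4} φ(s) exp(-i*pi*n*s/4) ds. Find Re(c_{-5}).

8/(25*pi**2)

Since φ is real-valued, Re(c_{-5}) = 1/8 ∫_{-4}^{4} φ(s) cos(-5*pi*s/4) ds = a_{5}/2.
φ is even and cos(-5*pi*s/4) is even, so the integrand is even: ∫_{-4}^{4} φ(s) cos(-5*pi*s/4) ds = 2∫_0^{4} φ(s) cos(-5*pi*s/4) ds.
Integrating by parts (boundary term plus one more integral), an antiderivative of (-s) cos(-5*pi*s/4) is -4*s*sin(5*pi*s/4)/(5*pi) - 16*cos(5*pi*s/4)/(25*pi**2); evaluating from 0 to 4: ∫_{0}^{4} (-s) cos(-5*pi*s/4) ds = (16/(25*pi**2)) - (-16/(25*pi**2)) = 32/(25*pi**2).
So ∫_{-4}^{4} φ(s) cos(-5*pi*s/4) ds = 64/(25*pi**2).
Hence Re(c_{-5}) = (1/8)·(64/(25*pi**2)) = 8/(25*pi**2).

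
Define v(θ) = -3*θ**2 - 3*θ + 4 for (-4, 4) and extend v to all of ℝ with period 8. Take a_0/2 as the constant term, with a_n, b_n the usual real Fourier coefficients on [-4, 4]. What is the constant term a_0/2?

a_0 = 1/4 ∫_{-4}^{4} v(θ) dθ = 1/4 · (-96) = -24.
So the constant term a_0/2 = -12.

-12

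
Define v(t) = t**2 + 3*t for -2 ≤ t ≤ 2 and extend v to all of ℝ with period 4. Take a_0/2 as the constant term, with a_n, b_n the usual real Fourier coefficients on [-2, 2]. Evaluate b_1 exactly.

b_1 = 1/2 ∫_{-2}^{2} v(t) sin(pi*t/2) dt.
Integrating by parts twice (tabular method), an antiderivative of (t**2 + 3*t) sin(pi*t/2) is -2*t**2*cos(pi*t/2)/pi + 8*t*sin(pi*t/2)/pi**2 - 6*t*cos(pi*t/2)/pi + 12*sin(pi*t/2)/pi**2 + 16*cos(pi*t/2)/pi**3; evaluating from -2 to 2: ∫_{-2}^{2} (t**2 + 3*t) sin(pi*t/2) dt = (-16/pi**3 + 20/pi) - (-4/pi - 16/pi**3) = 24/pi.
Hence b_1 = (1/2)·(24/pi) = 12/pi.

12/pi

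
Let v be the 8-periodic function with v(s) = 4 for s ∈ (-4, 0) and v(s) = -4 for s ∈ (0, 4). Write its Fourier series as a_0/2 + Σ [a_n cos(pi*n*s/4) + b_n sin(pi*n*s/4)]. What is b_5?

-16/(5*pi)

b_5 = 1/4 ∫_{-4}^{4} v(s) sin(5*pi*s/4) ds.
v is odd and sin(5*pi*s/4) is odd, so the integrand is even and b_5 = 1/2 ∫_0^{4} v(s) sin(5*pi*s/4) ds.
Directly, an antiderivative of (-4) sin(5*pi*s/4) is 16*cos(5*pi*s/4)/(5*pi); evaluating from 0 to 4: ∫_{0}^{4} (-4) sin(5*pi*s/4) ds = (-16/(5*pi)) - (16/(5*pi)) = -32/(5*pi).
Hence b_5 = (1/2)·(-32/(5*pi)) = -16/(5*pi).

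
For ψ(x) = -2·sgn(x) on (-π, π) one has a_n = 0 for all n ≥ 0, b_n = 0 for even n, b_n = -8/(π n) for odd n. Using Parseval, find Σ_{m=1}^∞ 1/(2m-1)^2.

pi**2/8

Parseval: Σ b_n^2 = (1/π) ∫_{-π}^{π} ψ(x)^2 dx = 8.
Only odd n contribute, with b_n^2 = 64/(π^2 n^2), so Σ_{m≥1} 1/(2m-1)^2 = π^2·(8)/64 = pi**2/8.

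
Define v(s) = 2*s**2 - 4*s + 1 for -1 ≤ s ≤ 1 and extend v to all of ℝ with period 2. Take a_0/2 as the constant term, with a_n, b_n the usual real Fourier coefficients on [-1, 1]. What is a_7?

a_7 = ∫_{-1}^{1} v(s) cos(7*pi*s) ds.
Integrating by parts twice (tabular method), an antiderivative of (2*s**2 - 4*s + 1) cos(7*pi*s) is 2*s**2*sin(7*pi*s)/(7*pi) - 4*s*sin(7*pi*s)/(7*pi) + 4*s*cos(7*pi*s)/(49*pi**2) - 4*sin(7*pi*s)/(343*pi**3) + sin(7*pi*s)/(7*pi) - 4*cos(7*pi*s)/(49*pi**2); evaluating from -1 to 1: ∫_{-1}^{1} (2*s**2 - 4*s + 1) cos(7*pi*s) ds = (0) - (8/(49*pi**2)) = -8/(49*pi**2).
Hence a_7 = -8/(49*pi**2).

-8/(49*pi**2)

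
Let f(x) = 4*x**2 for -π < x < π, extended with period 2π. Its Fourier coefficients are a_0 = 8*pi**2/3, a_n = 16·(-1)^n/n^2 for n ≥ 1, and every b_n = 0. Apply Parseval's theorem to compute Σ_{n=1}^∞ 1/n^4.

pi**4/90

Parseval: a_0^2/2 + Σ a_n^2 = (1/π) ∫_{-π}^{π} f(x)^2 dx = 32*pi**4/5.
Subtract a_0^2/2 = 32*pi**4/9: Σ a_n^2 = 128*pi**4/45.
Since a_n^2 = 256/n^4, Σ 1/n^4 = pi**4/90.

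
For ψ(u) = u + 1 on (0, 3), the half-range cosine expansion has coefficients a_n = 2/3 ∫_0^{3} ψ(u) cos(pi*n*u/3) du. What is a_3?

a_3 = 2/3 ∫_0^{3} (u + 1) cos(pi*u) du.
Integrating by parts (boundary term plus one more integral), an antiderivative of (u + 1) cos(pi*u) is u*sin(pi*u)/pi + sin(pi*u)/pi + cos(pi*u)/pi**2; evaluating from 0 to 3: ∫_{0}^{3} (u + 1) cos(pi*u) du = (-1/pi**2) - (pi**(-2)) = -2/pi**2.
Hence a_3 = (2/3)·(-2/pi**2) = -4/(3*pi**2).

-4/(3*pi**2)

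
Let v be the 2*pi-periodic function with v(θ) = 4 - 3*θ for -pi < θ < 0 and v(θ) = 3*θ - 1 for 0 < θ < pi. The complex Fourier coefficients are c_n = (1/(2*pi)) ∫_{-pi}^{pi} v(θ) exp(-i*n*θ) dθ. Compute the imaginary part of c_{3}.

Since v is real-valued, Im(c_{3}) = -(1/(2*pi)) ∫_{-pi}^{pi} v(θ) sin(3*θ) dθ = -b_{3}/2.
Split the integral at the breakpoints.
Integrating by parts (boundary term plus one more integral), an antiderivative of (4 - 3*θ) sin(3*θ) is θ*cos(3*θ) - sin(3*θ)/3 - 4*cos(3*θ)/3; evaluating from -pi to 0: ∫_{-pi}^{0} (4 - 3*θ) sin(3*θ) dθ = (-4/3) - (4/3 + pi) = -pi - 8/3.
Integrating by parts (boundary term plus one more integral), an antiderivative of (3*θ - 1) sin(3*θ) is -θ*cos(3*θ) + sin(3*θ)/3 + cos(3*θ)/3; evaluating from 0 to pi: ∫_{0}^{pi} (3*θ - 1) sin(3*θ) dθ = (-1/3 + pi) - (1/3) = -2/3 + pi.
So ∫_{-pi}^{pi} v(θ) sin(3*θ) dθ = -10/3.
Hence Im(c_{3}) = (-1/(2*pi))·(-10/3) = 5/(3*pi).

5/(3*pi)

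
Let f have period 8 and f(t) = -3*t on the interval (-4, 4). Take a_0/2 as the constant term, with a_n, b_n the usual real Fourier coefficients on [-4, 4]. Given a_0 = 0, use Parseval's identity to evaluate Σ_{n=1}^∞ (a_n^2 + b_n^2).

96

Parseval: a_0^2/2 + Σ_{n≥1} (a_n^2+b_n^2) = 1/4 ∫_{-4}^{4} f(t)^2 dt = 96.
Subtract a_0^2/2 = 0: Σ (a_n^2+b_n^2) = 96.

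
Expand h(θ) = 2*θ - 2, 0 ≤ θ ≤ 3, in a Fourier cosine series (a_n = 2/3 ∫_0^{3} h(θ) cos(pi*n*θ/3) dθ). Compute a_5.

a_5 = 2/3 ∫_0^{3} (2*θ - 2) cos(5*pi*θ/3) dθ.
Integrating by parts (boundary term plus one more integral), an antiderivative of (2*θ - 2) cos(5*pi*θ/3) is 6*θ*sin(5*pi*θ/3)/(5*pi) - 6*sin(5*pi*θ/3)/(5*pi) + 18*cos(5*pi*θ/3)/(25*pi**2); evaluating from 0 to 3: ∫_{0}^{3} (2*θ - 2) cos(5*pi*θ/3) dθ = (-18/(25*pi**2)) - (18/(25*pi**2)) = -36/(25*pi**2).
Hence a_5 = (2/3)·(-36/(25*pi**2)) = -24/(25*pi**2).

-24/(25*pi**2)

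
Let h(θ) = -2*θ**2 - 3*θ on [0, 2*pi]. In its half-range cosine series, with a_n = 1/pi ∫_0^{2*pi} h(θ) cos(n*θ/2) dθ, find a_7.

8*(3 + 4*pi)/(49*pi)

a_7 = 1/pi ∫_0^{2*pi} (-2*θ**2 - 3*θ) cos(7*θ/2) dθ.
Integrating by parts twice (tabular method), an antiderivative of (-2*θ**2 - 3*θ) cos(7*θ/2) is -4*θ**2*sin(7*θ/2)/7 - 6*θ*sin(7*θ/2)/7 - 16*θ*cos(7*θ/2)/49 + 32*sin(7*θ/2)/343 - 12*cos(7*θ/2)/49; evaluating from 0 to 2*pi: ∫_{0}^{2*pi} (-2*θ**2 - 3*θ) cos(7*θ/2) dθ = (12/49 + 32*pi/49) - (-12/49) = 24/49 + 32*pi/49.
Hence a_7 = (1/pi)·(24/49 + 32*pi/49) = 8*(3 + 4*pi)/(49*pi).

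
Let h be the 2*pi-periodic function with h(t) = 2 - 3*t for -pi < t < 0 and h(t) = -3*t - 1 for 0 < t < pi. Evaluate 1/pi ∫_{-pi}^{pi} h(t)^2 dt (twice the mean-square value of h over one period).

1/pi ∫_{-pi}^{pi} h(t)^2 dt = 1/pi · (pi*(5 + 9*pi + 6*pi**2)) = 5 + 9*pi + 6*pi**2.

5 + 9*pi + 6*pi**2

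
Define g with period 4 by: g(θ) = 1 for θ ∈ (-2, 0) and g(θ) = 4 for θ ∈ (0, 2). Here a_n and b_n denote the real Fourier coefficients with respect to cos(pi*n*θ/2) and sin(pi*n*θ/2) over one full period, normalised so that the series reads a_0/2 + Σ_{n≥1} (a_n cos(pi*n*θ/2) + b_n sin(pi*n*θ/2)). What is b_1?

6/pi

b_1 = 1/2 ∫_{-2}^{2} g(θ) sin(pi*θ/2) dθ.
Split the integral at the breakpoints.
Directly, an antiderivative of (1) sin(pi*θ/2) is -2*cos(pi*θ/2)/pi; evaluating from -2 to 0: ∫_{-2}^{0} (1) sin(pi*θ/2) dθ = (-2/pi) - (2/pi) = -4/pi.
Directly, an antiderivative of (4) sin(pi*θ/2) is -8*cos(pi*θ/2)/pi; evaluating from 0 to 2: ∫_{0}^{2} (4) sin(pi*θ/2) dθ = (8/pi) - (-8/pi) = 16/pi.
Summing the pieces and multiplying by (1/2) gives b_1 = 6/pi.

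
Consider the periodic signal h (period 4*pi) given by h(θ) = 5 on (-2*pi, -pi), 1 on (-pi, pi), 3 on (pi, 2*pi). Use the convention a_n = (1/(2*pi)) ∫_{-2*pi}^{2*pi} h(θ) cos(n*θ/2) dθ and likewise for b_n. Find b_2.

2/pi

b_2 = (1/(2*pi)) ∫_{-2*pi}^{2*pi} h(θ) sin(θ) dθ.
Split the integral at the breakpoints.
Directly, an antiderivative of (5) sin(θ) is -5*cos(θ); evaluating from -2*pi to -pi: ∫_{-2*pi}^{-pi} (5) sin(θ) dθ = (5) - (-5) = 10.
Directly, an antiderivative of (1) sin(θ) is -cos(θ); evaluating from -pi to pi: ∫_{-pi}^{pi} (1) sin(θ) dθ = (1) - (1) = 0.
Directly, an antiderivative of (3) sin(θ) is -3*cos(θ); evaluating from pi to 2*pi: ∫_{pi}^{2*pi} (3) sin(θ) dθ = (-3) - (3) = -6.
Summing the pieces and multiplying by (1/(2*pi)) gives b_2 = 2/pi.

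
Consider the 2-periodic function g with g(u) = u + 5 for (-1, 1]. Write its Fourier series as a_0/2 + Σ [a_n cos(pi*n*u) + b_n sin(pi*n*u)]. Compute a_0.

a_0 = ∫_{-1}^{1} g(u) du = 10.

10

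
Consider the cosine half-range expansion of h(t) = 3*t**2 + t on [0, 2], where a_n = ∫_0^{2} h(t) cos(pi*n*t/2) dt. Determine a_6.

a_6 = ∫_0^{2} (3*t**2 + t) cos(3*pi*t) dt.
Integrating by parts twice (tabular method), an antiderivative of (3*t**2 + t) cos(3*pi*t) is t**2*sin(3*pi*t)/pi + t*sin(3*pi*t)/(3*pi) + 2*t*cos(3*pi*t)/(3*pi**2) - 2*sin(3*pi*t)/(9*pi**3) + cos(3*pi*t)/(9*pi**2); evaluating from 0 to 2: ∫_{0}^{2} (3*t**2 + t) cos(3*pi*t) dt = (13/(9*pi**2)) - (1/(9*pi**2)) = 4/(3*pi**2).
Hence a_6 = 4/(3*pi**2).

4/(3*pi**2)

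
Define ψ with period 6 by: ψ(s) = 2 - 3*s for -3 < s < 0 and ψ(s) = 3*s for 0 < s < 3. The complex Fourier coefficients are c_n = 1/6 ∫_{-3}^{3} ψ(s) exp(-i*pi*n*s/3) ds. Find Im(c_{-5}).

Since ψ is real-valued, Im(c_{-5}) = -1/6 ∫_{-3}^{3} ψ(s) sin(-5*pi*s/3) ds = b_{5}/2.
Split the integral at the breakpoints.
Integrating by parts (boundary term plus one more integral), an antiderivative of (2 - 3*s) sin(-5*pi*s/3) is -9*s*cos(5*pi*s/3)/(5*pi) + 27*sin(5*pi*s/3)/(25*pi**2) + 6*cos(5*pi*s/3)/(5*pi); evaluating from -3 to 0: ∫_{-3}^{0} (2 - 3*s) sin(-5*pi*s/3) ds = (6/(5*pi)) - (-33/(5*pi)) = 39/(5*pi).
Integrating by parts (boundary term plus one more integral), an antiderivative of (3*s) sin(-5*pi*s/3) is 9*s*cos(5*pi*s/3)/(5*pi) - 27*sin(5*pi*s/3)/(25*pi**2); evaluating from 0 to 3: ∫_{0}^{3} (3*s) sin(-5*pi*s/3) ds = (-27/(5*pi)) - (0) = -27/(5*pi).
So ∫_{-3}^{3} ψ(s) sin(-5*pi*s/3) ds = 12/(5*pi).
Hence Im(c_{-5}) = (-1/6)·(12/(5*pi)) = -2/(5*pi).

-2/(5*pi)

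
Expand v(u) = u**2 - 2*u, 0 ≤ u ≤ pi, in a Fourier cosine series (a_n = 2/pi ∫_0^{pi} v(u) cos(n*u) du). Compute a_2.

1

a_2 = 2/pi ∫_0^{pi} (u**2 - 2*u) cos(2*u) du.
Integrating by parts twice (tabular method), an antiderivative of (u**2 - 2*u) cos(2*u) is u**2*sin(2*u)/2 - u*sin(2*u) + u*cos(2*u)/2 - sin(2*u)/4 - cos(2*u)/2; evaluating from 0 to pi: ∫_{0}^{pi} (u**2 - 2*u) cos(2*u) du = (-1/2 + pi/2) - (-1/2) = pi/2.
Hence a_2 = (2/pi)·(pi/2) = 1.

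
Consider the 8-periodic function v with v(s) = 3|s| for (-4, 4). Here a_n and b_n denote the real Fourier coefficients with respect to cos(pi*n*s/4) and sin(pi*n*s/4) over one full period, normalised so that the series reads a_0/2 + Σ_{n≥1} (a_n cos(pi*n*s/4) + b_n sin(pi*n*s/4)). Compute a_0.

a_0 = 1/4 ∫_{-4}^{4} v(s) ds = 1/4 · (48) = 12.

12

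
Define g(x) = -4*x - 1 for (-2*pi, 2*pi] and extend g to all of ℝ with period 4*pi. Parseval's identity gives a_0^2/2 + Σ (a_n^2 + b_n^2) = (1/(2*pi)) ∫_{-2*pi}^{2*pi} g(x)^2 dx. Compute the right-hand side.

(1/(2*pi)) ∫_{-2*pi}^{2*pi} g(x)^2 dx = (1/(2*pi)) · (4*pi + 256*pi**3/3) = 2 + 128*pi**2/3.

2 + 128*pi**2/3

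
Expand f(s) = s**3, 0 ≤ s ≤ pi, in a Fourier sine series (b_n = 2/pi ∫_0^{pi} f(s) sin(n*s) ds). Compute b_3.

-4/9 + 2*pi**2/3

b_3 = 2/pi ∫_0^{pi} (s**3) sin(3*s) ds.
Integrating by parts three times (tabular method), an antiderivative of (s**3) sin(3*s) is -s**3*cos(3*s)/3 + s**2*sin(3*s)/3 + 2*s*cos(3*s)/9 - 2*sin(3*s)/27; evaluating from 0 to pi: ∫_{0}^{pi} (s**3) sin(3*s) ds = (pi*(-2 + 3*pi**2)/9) - (0) = pi*(-2 + 3*pi**2)/9.
Hence b_3 = (2/pi)·(pi*(-2 + 3*pi**2)/9) = -4/9 + 2*pi**2/3.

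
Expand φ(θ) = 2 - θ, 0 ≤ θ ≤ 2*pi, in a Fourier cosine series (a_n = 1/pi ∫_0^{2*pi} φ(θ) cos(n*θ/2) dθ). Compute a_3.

8/(9*pi)

a_3 = 1/pi ∫_0^{2*pi} (2 - θ) cos(3*θ/2) dθ.
Integrating by parts (boundary term plus one more integral), an antiderivative of (2 - θ) cos(3*θ/2) is -2*θ*sin(3*θ/2)/3 + 4*sin(3*θ/2)/3 - 4*cos(3*θ/2)/9; evaluating from 0 to 2*pi: ∫_{0}^{2*pi} (2 - θ) cos(3*θ/2) dθ = (4/9) - (-4/9) = 8/9.
Hence a_3 = (1/pi)·(8/9) = 8/(9*pi).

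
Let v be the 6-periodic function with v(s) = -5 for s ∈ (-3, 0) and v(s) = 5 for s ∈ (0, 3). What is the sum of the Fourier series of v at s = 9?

0

s = 9 differs from s = -3 by 2 full period(s), and the series is 6-periodic.
At s = -3 the one-sided limits are v(-3^-) = 5 and v(-3^+) = -5.
By Dirichlet's theorem the series converges to their average, [(5) + (-5)]/2 = 0.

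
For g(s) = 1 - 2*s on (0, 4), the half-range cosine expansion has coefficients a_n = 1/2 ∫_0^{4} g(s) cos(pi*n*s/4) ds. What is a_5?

32/(25*pi**2)

a_5 = 1/2 ∫_0^{4} (1 - 2*s) cos(5*pi*s/4) ds.
Integrating by parts (boundary term plus one more integral), an antiderivative of (1 - 2*s) cos(5*pi*s/4) is -8*s*sin(5*pi*s/4)/(5*pi) + 4*sin(5*pi*s/4)/(5*pi) - 32*cos(5*pi*s/4)/(25*pi**2); evaluating from 0 to 4: ∫_{0}^{4} (1 - 2*s) cos(5*pi*s/4) ds = (32/(25*pi**2)) - (-32/(25*pi**2)) = 64/(25*pi**2).
Hence a_5 = (1/2)·(64/(25*pi**2)) = 32/(25*pi**2).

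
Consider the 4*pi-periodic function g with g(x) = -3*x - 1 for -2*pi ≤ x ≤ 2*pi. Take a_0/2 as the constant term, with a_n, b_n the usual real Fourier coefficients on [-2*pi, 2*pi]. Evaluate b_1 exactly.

b_1 = (1/(2*pi)) ∫_{-2*pi}^{2*pi} g(x) sin(x/2) dx.
Integrating by parts (boundary term plus one more integral), an antiderivative of (-3*x - 1) sin(x/2) is 6*x*cos(x/2) - 12*sin(x/2) + 2*cos(x/2); evaluating from -2*pi to 2*pi: ∫_{-2*pi}^{2*pi} (-3*x - 1) sin(x/2) dx = (-12*pi - 2) - (-2 + 12*pi) = -24*pi.
Hence b_1 = (1/(2*pi))·(-24*pi) = -12.

-12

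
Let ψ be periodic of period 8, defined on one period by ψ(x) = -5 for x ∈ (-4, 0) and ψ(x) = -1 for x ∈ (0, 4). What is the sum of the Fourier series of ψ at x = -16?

x = -16 differs from x = 0 by -2 full period(s), and the series is 8-periodic.
At x = 0 the one-sided limits are ψ(0^-) = -5 and ψ(0^+) = -1.
By Dirichlet's theorem the series converges to their average, [(-5) + (-1)]/2 = -3.

-3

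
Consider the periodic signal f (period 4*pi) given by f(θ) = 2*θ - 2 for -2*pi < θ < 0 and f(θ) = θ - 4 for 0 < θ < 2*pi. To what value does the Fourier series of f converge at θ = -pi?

-2*pi - 2

f is continuous at θ = -pi with value -2*pi - 2, so the series converges to -2*pi - 2 there.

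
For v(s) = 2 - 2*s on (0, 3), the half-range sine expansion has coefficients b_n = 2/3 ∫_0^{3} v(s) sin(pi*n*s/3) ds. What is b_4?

b_4 = 2/3 ∫_0^{3} (2 - 2*s) sin(4*pi*s/3) ds.
Integrating by parts (boundary term plus one more integral), an antiderivative of (2 - 2*s) sin(4*pi*s/3) is 3*s*cos(4*pi*s/3)/(2*pi) - 9*sin(4*pi*s/3)/(8*pi**2) - 3*cos(4*pi*s/3)/(2*pi); evaluating from 0 to 3: ∫_{0}^{3} (2 - 2*s) sin(4*pi*s/3) ds = (3/pi) - (-3/(2*pi)) = 9/(2*pi).
Hence b_4 = (2/3)·(9/(2*pi)) = 3/pi.

3/pi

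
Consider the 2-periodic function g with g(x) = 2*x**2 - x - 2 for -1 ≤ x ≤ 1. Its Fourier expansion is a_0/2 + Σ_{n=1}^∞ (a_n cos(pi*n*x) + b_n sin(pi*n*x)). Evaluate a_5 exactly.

-8/(25*pi**2)

a_5 = ∫_{-1}^{1} g(x) cos(5*pi*x) dx.
Integrating by parts twice (tabular method), an antiderivative of (2*x**2 - x - 2) cos(5*pi*x) is 2*x**2*sin(5*pi*x)/(5*pi) - x*sin(5*pi*x)/(5*pi) + 4*x*cos(5*pi*x)/(25*pi**2) - 2*sin(5*pi*x)/(5*pi) - 4*sin(5*pi*x)/(125*pi**3) - cos(5*pi*x)/(25*pi**2); evaluating from -1 to 1: ∫_{-1}^{1} (2*x**2 - x - 2) cos(5*pi*x) dx = (-3/(25*pi**2)) - (1/(5*pi**2)) = -8/(25*pi**2).
Hence a_5 = -8/(25*pi**2).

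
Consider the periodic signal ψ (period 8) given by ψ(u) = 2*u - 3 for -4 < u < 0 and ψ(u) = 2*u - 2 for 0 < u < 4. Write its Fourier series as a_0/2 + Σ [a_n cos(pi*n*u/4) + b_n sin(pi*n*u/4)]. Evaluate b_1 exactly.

b_1 = 1/4 ∫_{-4}^{4} ψ(u) sin(pi*u/4) du.
Split the integral at the breakpoints.
Integrating by parts (boundary term plus one more integral), an antiderivative of (2*u - 3) sin(pi*u/4) is -8*u*cos(pi*u/4)/pi + 32*sin(pi*u/4)/pi**2 + 12*cos(pi*u/4)/pi; evaluating from -4 to 0: ∫_{-4}^{0} (2*u - 3) sin(pi*u/4) du = (12/pi) - (-44/pi) = 56/pi.
Integrating by parts (boundary term plus one more integral), an antiderivative of (2*u - 2) sin(pi*u/4) is -8*u*cos(pi*u/4)/pi + 32*sin(pi*u/4)/pi**2 + 8*cos(pi*u/4)/pi; evaluating from 0 to 4: ∫_{0}^{4} (2*u - 2) sin(pi*u/4) du = (24/pi) - (8/pi) = 16/pi.
Summing the pieces and multiplying by (1/4) gives b_1 = 18/pi.

18/pi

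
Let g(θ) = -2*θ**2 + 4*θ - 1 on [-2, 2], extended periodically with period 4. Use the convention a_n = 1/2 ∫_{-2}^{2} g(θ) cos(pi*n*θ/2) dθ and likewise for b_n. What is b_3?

b_3 = 1/2 ∫_{-2}^{2} g(θ) sin(3*pi*θ/2) dθ.
Integrating by parts twice (tabular method), an antiderivative of (-2*θ**2 + 4*θ - 1) sin(3*pi*θ/2) is 4*θ**2*cos(3*pi*θ/2)/(3*pi) - 16*θ*sin(3*pi*θ/2)/(9*pi**2) - 8*θ*cos(3*pi*θ/2)/(3*pi) + 16*sin(3*pi*θ/2)/(9*pi**2) - 32*cos(3*pi*θ/2)/(27*pi**3) + 2*cos(3*pi*θ/2)/(3*pi); evaluating from -2 to 2: ∫_{-2}^{2} (-2*θ**2 + 4*θ - 1) sin(3*pi*θ/2) dθ = (2*(16 - 9*pi**2)/(27*pi**3)) - (2*(16 - 153*pi**2)/(27*pi**3)) = 32/(3*pi).
Hence b_3 = (1/2)·(32/(3*pi)) = 16/(3*pi).

16/(3*pi)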